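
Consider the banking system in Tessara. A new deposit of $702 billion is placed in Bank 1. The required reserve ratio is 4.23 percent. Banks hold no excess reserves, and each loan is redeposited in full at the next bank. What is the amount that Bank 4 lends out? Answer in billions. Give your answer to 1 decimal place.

$590.5 billion

Each bank lends a fraction (1 − rr) = 0.9577 of the deposit it receives, so Bank 4 receives 702·0.9577^3 and lends 702·0.9577^4 ≈ 590.5478 billion.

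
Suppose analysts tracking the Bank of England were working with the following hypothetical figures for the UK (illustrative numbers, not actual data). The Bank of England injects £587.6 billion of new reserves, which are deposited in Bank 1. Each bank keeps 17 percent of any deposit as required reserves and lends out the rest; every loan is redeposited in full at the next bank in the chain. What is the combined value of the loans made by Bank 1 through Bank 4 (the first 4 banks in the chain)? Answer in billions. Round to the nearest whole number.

£1507 billion

Bank i lends (1 − rr)^i of the original deposit: Bank 1 lends 587.6·0.8300 = 487.7080, Bank 2 lends 587.6·0.8300² ≈ 404.7976, and so on.
Summing a geometric series: total = 587.6·[0.8300·(1 − 0.8300^4) / (1 − 0.8300)] ≈ 1507.3528 billion.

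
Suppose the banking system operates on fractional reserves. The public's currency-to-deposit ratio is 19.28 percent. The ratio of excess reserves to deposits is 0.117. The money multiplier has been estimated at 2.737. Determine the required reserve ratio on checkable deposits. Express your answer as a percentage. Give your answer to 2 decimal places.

Using m = 2.737. Since m = (1 + c)/(c + rr + e), the denominator satisfies c + rr + e = (1 + c)/m = (1 + 0.1928) / 2.737 ≈ 0.435806.
With c = 0.1928 and e = 0.117, the required reserve ratio on checkable deposits is 0.435806 − 0.1928 − 0.117 = 0.126006.

12.60%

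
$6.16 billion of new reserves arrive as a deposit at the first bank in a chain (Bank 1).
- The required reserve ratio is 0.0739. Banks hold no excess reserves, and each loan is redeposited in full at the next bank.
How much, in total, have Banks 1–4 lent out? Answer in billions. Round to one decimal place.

$20.4 billion

Bank i lends (1 − rr)^i of the original deposit: Bank 1 lends 6.16·0.9261 ≈ 5.7048, Bank 2 lends 6.16·0.9261² ≈ 5.2832, and so on.
Summing a geometric series: total = 6.16·[0.9261·(1 − 0.9261^4) / (1 − 0.9261)] ≈ 20.4119 billion.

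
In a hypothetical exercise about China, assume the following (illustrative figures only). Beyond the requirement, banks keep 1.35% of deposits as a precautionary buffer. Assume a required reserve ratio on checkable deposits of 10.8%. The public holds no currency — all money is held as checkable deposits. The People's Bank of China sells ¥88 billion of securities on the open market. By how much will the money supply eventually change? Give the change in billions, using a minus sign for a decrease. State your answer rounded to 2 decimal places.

-724.28 billion

The money multiplier is m = 1 / (rr + e) = 1 / (0.108 + 0.0135) ≈ 8.23045.
The sale removes 88 billion of base, so ΔM = m × ΔMB = 8.23045 × (−88) = -724.2796 billion.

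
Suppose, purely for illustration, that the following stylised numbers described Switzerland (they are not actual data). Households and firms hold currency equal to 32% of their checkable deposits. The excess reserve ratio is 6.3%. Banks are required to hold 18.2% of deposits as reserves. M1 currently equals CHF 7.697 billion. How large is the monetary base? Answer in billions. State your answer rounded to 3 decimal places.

The money multiplier is m = (1 + c) / (rr + e + c) = (1 + 0.32) / (0.182 + 0.063 + 0.32) ≈ 2.33628.
MB = M / m = 7.697 / 2.33628 ≈ 3.2946 billion.

CHF 3.295 billion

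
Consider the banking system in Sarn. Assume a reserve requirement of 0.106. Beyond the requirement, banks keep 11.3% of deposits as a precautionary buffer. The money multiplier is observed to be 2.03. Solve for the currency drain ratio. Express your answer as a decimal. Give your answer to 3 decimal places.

Using m = 2.03. From m = (1 + c)/(c + rr + e), rearranging gives 1 + c = m·(c + rr + e), so c·(1 − m) = m·(rr + e) − 1.
Hence c = [m·(rr + e) − 1]/(1 − m) = [2.03 × (0.106 + 0.113) − 1] / (1 − 2.03) ≈ 0.539252.

0.539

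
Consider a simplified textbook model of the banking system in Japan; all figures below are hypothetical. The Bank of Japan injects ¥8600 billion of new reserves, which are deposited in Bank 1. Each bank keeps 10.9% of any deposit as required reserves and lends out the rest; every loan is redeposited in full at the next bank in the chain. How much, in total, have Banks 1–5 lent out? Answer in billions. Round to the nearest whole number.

Bank i lends (1 − rr)^i of the original deposit: Bank 1 lends 8600·0.8910 = 7662.6000, Bank 2 lends 8600·0.8910² = 6827.3766, and so on.
Summing a geometric series: total = 8600·[0.8910·(1 − 0.8910^5) / (1 − 0.8910)] ≈ 30822.6247 billion.

¥30823 billion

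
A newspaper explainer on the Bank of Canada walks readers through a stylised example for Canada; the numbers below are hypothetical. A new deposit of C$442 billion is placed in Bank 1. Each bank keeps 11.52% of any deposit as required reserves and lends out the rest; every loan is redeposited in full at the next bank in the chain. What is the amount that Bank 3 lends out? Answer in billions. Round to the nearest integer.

C$306 billion

Each bank lends a fraction (1 − rr) = 0.8848 of the deposit it receives, so Bank 3 receives 442·0.8848^2 and lends 442·0.8848^3 ≈ 306.1665 billion.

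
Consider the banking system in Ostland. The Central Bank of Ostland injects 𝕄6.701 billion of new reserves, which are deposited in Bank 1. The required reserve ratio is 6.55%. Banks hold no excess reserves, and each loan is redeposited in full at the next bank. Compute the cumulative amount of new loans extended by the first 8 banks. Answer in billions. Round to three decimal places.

Bank i lends (1 − rr)^i of the original deposit: Bank 1 lends 6.701·0.9345 ≈ 6.2621, Bank 2 lends 6.701·0.9345² ≈ 5.8519, and so on.
Summing a geometric series: total = 6.701·[0.9345·(1 − 0.9345^8) / (1 − 0.9345)] ≈ 39.9996 billion.

𝕄40.000 billion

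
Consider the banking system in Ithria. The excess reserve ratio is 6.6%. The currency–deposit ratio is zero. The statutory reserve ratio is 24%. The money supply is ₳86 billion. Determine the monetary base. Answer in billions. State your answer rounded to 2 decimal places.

₳26.32 billion

The money multiplier is m = 1 / (rr + e) = 1 / (0.24 + 0.066) ≈ 3.26797.
MB = M / m = 86 / 3.26797 ≈ 26.316 billion.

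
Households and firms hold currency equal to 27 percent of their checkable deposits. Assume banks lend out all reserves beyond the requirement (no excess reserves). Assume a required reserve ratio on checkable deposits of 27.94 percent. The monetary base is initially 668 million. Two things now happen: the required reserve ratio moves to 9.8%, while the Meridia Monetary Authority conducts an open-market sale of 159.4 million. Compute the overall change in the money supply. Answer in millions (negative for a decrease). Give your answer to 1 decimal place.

Before: m₁ = (1 + 0.27) / (0.2794 + 0.27) ≈ 2.31161, MB₁ = 668, so M₁ = 2.31161 × 668 ≈ 1544.1555 million.
After: m₂ = (1 + 0.27) / (0.098 + 0.27) ≈ 3.45109, MB₂ = 668 − 159.4 = 508.6, so M₂ = 3.45109 × 508.6 ≈ 1755.2244 million.
ΔM = M₂ − M₁ = 1755.2244 − 1544.1555 = 211.0689 million.

211.1 million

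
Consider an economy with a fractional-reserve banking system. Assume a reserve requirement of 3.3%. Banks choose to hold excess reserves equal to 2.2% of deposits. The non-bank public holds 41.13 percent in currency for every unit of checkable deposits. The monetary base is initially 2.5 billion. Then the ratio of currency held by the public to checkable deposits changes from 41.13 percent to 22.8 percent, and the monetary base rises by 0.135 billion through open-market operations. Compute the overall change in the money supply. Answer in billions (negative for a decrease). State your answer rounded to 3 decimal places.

3.867 billion

Before: m₁ = (1 + 0.4113) / (0.033 + 0.022 + 0.4113) ≈ 3.02659, MB₁ = 2.5, so M₁ = 3.02659 × 2.5 ≈ 7.5665 billion.
After: m₂ = (1 + 0.228) / (0.033 + 0.022 + 0.228) ≈ 4.33922, MB₂ = 2.5 + 0.135 = 2.635, so M₂ = 4.33922 × 2.635 ≈ 11.4338 billion.
ΔM = M₂ − M₁ = 11.4338 − 7.5665 = 3.8673 billion.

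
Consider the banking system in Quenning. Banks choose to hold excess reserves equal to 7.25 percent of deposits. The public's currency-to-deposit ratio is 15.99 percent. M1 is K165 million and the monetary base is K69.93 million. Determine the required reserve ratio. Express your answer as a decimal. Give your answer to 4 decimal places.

0.2592

Using m = M/MB = 165/69.93 ≈ 2.359502. Since m = (1 + c)/(c + rr + e), the denominator satisfies c + rr + e = (1 + c)/m = (1 + 0.1599) / 2.359502 ≈ 0.491587.
With c = 0.1599 and e = 0.0725, the required reserve ratio is 0.491587 − 0.1599 − 0.0725 = 0.259187.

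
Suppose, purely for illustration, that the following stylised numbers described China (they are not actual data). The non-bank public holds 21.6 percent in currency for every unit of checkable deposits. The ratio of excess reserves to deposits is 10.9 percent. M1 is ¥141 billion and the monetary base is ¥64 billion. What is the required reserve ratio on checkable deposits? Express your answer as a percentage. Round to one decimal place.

22.7%

Using m = M/MB = 141/64 = 2.203125. Since m = (1 + c)/(c + rr + e), the denominator satisfies c + rr + e = (1 + c)/m = (1 + 0.216) / 2.203125 ≈ 0.551943.
With c = 0.216 and e = 0.109, the required reserve ratio on checkable deposits is 0.551943 − 0.216 − 0.109 = 0.226943.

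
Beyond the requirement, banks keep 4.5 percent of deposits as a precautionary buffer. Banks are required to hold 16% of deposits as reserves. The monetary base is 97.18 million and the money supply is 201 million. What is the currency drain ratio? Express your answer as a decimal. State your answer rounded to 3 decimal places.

Using m = M/MB = 201/97.18 ≈ 2.068327. From m = (1 + c)/(c + rr + e), rearranging gives 1 + c = m·(c + rr + e), so c·(1 − m) = m·(rr + e) − 1.
Hence c = [m·(rr + e) − 1]/(1 − m) = [2.068327 × (0.16 + 0.045) − 1] / (1 − 2.068327) ≈ 0.539154.

0.539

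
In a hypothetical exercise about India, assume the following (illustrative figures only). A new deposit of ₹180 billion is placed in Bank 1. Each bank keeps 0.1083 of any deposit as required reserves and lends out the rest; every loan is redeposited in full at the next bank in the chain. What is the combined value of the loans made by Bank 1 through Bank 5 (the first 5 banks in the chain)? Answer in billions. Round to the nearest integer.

Bank i lends (1 − rr)^i of the original deposit: Bank 1 lends 180·0.8917 = 160.5060, Bank 2 lends 180·0.8917² ≈ 143.1232, and so on.
Summing a geometric series: total = 180·[0.8917·(1 − 0.8917^5) / (1 − 0.8917)] ≈ 646.5302 billion.

₹647 billion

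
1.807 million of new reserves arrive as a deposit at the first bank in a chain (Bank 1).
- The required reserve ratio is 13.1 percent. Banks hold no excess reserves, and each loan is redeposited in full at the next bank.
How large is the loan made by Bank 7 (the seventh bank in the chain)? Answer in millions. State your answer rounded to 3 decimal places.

0.676 million

Each bank lends a fraction (1 − rr) = 0.8690 of the deposit it receives, so Bank 7 receives 1.807·0.8690^6 and lends 1.807·0.8690^7 ≈ 0.6762 million.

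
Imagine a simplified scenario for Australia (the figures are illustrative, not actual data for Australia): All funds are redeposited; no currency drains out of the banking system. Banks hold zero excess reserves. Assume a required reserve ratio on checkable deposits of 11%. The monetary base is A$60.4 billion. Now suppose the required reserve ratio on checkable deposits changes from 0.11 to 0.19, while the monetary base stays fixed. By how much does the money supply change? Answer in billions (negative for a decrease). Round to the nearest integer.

-231 billion

Initially m₁ = 1 / (0.11) ≈ 9.0909, so M₁ = 9.0909 × 60.4 ≈ 549.0904 billion.
After the change m₂ = 1 / (0.19) ≈ 5.2632, so M₂ = 5.2632 × 60.4 ≈ 317.8973 billion.
ΔM = M₂ − M₁ = 317.8973 − 549.0904 = -231.1931 billion.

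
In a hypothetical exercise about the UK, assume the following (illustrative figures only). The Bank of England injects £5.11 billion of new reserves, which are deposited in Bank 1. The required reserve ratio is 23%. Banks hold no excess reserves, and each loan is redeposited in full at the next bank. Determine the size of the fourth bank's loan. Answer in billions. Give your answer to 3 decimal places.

Each bank lends a fraction (1 − rr) = 0.7700 of the deposit it receives, so Bank 4 receives 5.11·0.7700^3 and lends 5.11·0.7700^4 ≈ 1.7963 billion.

£1.796 billion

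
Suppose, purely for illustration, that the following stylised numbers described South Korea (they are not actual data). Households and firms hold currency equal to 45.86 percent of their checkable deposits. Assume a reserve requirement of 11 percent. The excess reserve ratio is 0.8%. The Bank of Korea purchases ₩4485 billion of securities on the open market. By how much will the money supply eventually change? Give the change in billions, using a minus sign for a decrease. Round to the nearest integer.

₩11346 billion

The money multiplier is m = (1 + c) / (rr + e + c) = (1 + 0.4586) / (0.11 + 0.008 + 0.4586) ≈ 2.52966.
The purchase adds 4485 billion of base, so ΔM = m × ΔMB = 2.52966 × (+4485) = 11345.5251 billion.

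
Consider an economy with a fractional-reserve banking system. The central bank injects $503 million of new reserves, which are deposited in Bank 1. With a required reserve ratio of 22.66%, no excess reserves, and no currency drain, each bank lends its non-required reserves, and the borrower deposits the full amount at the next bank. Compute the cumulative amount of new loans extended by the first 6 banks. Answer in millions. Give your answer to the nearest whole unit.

Bank i lends (1 − rr)^i of the original deposit: Bank 1 lends 503·0.7734 = 389.0202, Bank 2 lends 503·0.7734² ≈ 300.8682, and so on.
Summing a geometric series: total = 503·[0.7734·(1 − 0.7734^6) / (1 − 0.7734)] ≈ 1349.3721 million.

$1349 million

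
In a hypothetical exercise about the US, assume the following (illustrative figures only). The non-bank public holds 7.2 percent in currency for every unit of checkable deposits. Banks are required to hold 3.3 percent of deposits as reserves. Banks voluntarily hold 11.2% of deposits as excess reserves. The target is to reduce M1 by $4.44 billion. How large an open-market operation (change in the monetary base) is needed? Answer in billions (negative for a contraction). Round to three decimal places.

-0.899 billion

The money multiplier is m = (1 + c) / (rr + e + c) = (1 + 0.072) / (0.033 + 0.112 + 0.072) ≈ 4.94009.
ΔMB = ΔM / m = (−4.44) / 4.94009 ≈ -0.8988 billion.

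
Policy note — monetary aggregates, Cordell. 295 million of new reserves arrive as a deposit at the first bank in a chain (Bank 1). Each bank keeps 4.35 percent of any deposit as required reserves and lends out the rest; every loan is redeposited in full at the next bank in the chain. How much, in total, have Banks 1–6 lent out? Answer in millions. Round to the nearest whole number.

Bank i lends (1 − rr)^i of the original deposit: Bank 1 lends 295·0.9565 = 282.1675, Bank 2 lends 295·0.9565² ≈ 269.8932, and so on.
Summing a geometric series: total = 295·[0.9565·(1 − 0.9565^6) / (1 − 0.9565)] ≈ 1519.2270 million.

1519 million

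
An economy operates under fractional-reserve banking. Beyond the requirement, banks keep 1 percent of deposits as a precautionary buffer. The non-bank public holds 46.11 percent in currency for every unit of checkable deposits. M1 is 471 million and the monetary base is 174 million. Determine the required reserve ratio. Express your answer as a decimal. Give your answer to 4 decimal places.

Using m = M/MB = 471/174 ≈ 2.706897. Since m = (1 + c)/(c + rr + e), the denominator satisfies c + rr + e = (1 + c)/m = (1 + 0.4611) / 2.706897 ≈ 0.539769.
With c = 0.4611 and e = 0.01, the required reserve ratio is 0.539769 − 0.4611 − 0.01 = 0.068669.

0.0687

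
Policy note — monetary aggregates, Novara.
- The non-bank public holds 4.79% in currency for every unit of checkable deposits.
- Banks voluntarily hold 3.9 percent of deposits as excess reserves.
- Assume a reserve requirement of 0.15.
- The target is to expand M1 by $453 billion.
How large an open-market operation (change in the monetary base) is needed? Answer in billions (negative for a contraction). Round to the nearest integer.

The money multiplier is m = (1 + c) / (rr + e + c) = (1 + 0.0479) / (0.15 + 0.039 + 0.0479) ≈ 4.4234.
ΔMB = ΔM / m = (+453) / 4.4234 ≈ 102.4099 billion.

$102 billion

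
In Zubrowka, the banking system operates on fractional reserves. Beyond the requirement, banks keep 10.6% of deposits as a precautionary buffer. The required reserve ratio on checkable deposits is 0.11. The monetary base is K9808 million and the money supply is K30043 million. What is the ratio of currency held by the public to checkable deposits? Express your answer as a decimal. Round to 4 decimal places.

Using m = M/MB = 30043/9808 ≈ 3.063112. From m = (1 + c)/(c + rr + e), rearranging gives 1 + c = m·(c + rr + e), so c·(1 − m) = m·(rr + e) − 1.
Hence c = [m·(rr + e) − 1]/(1 − m) = [3.063112 × (0.11 + 0.106) − 1] / (1 − 3.063112) ≈ 0.164008.

0.1640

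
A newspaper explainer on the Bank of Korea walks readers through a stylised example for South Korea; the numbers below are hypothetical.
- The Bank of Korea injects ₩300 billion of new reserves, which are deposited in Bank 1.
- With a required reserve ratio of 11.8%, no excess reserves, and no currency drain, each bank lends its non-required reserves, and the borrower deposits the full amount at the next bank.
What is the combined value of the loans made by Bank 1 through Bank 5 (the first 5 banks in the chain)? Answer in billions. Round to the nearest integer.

Bank i lends (1 − rr)^i of the original deposit: Bank 1 lends 300·0.8820 = 264.6000, Bank 2 lends 300·0.8820² = 233.3772, and so on.
Summing a geometric series: total = 300·[0.8820·(1 − 0.8820^5) / (1 − 0.8820)] ≈ 1045.4925 billion.

₩1045 billion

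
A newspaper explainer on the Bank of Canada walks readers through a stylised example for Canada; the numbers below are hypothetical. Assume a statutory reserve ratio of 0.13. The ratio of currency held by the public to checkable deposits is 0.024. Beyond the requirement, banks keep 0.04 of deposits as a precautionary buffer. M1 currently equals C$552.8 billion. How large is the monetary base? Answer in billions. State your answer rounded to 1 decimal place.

C$104.7 billion

The money multiplier is m = (1 + c) / (rr + e + c) = (1 + 0.024) / (0.13 + 0.04 + 0.024) ≈ 5.27835.
MB = M / m = 552.8 / 5.27835 ≈ 104.7297 billion.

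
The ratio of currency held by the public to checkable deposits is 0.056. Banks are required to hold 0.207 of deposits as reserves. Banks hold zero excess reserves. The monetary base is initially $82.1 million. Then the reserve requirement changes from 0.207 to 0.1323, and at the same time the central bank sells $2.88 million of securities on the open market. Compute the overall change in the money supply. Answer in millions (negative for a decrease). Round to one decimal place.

$114.6 million

Before: m₁ = (1 + 0.056) / (0.207 + 0.056) ≈ 4.0152, MB₁ = 82.1, so M₁ = 4.0152 × 82.1 ≈ 329.6479 million.
After: m₂ = (1 + 0.056) / (0.1323 + 0.056) ≈ 5.6081, MB₂ = 82.1 − 2.88 = 79.22, so M₂ = 5.6081 × 79.22 ≈ 444.2737 million.
ΔM = M₂ − M₁ = 444.2737 − 329.6479 = 114.6258 million.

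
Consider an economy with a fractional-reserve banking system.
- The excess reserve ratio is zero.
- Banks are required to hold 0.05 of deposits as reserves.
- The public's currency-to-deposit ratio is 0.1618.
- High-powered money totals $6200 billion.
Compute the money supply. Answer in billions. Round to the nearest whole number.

$34009 billion

The money multiplier is m = (1 + c) / (rr + c) = (1 + 0.1618) / (0.05 + 0.1618) ≈ 5.48536.
So M = m × MB = 5.48536 × 6200 = 34009.232 billion.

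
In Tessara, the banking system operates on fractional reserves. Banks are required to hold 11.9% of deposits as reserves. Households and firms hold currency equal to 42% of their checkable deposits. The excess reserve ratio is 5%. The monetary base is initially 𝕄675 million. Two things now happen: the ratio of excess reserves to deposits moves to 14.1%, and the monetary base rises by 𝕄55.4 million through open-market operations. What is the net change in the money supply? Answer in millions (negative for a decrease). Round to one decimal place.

Before: m₁ = (1 + 0.42) / (0.119 + 0.05 + 0.42) ≈ 2.41087, MB₁ = 675, so M₁ = 2.41087 × 675 ≈ 1627.3373 million.
After: m₂ = (1 + 0.42) / (0.119 + 0.141 + 0.42) ≈ 2.08824, MB₂ = 675 + 55.4 = 730.4, so M₂ = 2.08824 × 730.4 ≈ 1525.2505 million.
ΔM = M₂ − M₁ = 1525.2505 − 1627.3373 = -102.0868 million.

-102.1 million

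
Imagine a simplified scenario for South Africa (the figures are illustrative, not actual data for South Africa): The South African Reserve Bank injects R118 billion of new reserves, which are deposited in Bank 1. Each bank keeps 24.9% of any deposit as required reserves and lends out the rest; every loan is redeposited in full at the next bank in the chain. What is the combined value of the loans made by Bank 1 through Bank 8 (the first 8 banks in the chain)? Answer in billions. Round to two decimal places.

Bank i lends (1 − rr)^i of the original deposit: Bank 1 lends 118·0.7510 = 88.6180, Bank 2 lends 118·0.7510² ≈ 66.5521, and so on.
Summing a geometric series: total = 118·[0.7510·(1 − 0.7510^8) / (1 − 0.7510)] ≈ 319.8840 billion.

R319.88 billion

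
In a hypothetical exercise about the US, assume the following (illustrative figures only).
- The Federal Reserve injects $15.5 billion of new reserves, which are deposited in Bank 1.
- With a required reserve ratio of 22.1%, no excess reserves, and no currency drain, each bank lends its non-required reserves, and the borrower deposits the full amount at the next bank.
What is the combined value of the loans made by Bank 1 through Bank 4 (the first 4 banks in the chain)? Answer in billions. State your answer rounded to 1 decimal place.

$34.5 billion

Bank i lends (1 − rr)^i of the original deposit: Bank 1 lends 15.5·0.7790 = 12.0745, Bank 2 lends 15.5·0.7790² ≈ 9.4060, and so on.
Summing a geometric series: total = 15.5·[0.7790·(1 − 0.7790^4) / (1 − 0.7790)] ≈ 34.5158 billion.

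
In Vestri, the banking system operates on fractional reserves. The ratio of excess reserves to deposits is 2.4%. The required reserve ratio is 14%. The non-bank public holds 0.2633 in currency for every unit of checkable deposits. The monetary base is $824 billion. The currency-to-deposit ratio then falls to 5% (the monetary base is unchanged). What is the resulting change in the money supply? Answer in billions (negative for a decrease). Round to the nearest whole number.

Initially m₁ = (1 + 0.2633) / (0.14 + 0.024 + 0.2633) ≈ 2.9565, so M₁ = 2.9565 × 824 = 2436.156 billion.
After the change m₂ = (1 + 0.05) / (0.14 + 0.024 + 0.05) ≈ 4.9065, so M₂ = 4.9065 × 824 = 4042.956 billion.
ΔM = M₂ − M₁ = 4042.956 − 2436.156 = 1606.8 billion.

$1607 billion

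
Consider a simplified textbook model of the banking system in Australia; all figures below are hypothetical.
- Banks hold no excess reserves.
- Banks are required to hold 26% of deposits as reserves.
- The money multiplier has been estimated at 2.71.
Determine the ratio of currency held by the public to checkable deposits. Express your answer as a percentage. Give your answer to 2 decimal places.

Using m = 2.71. From m = (1 + c)/(c + rr + e), rearranging gives 1 + c = m·(c + rr + e), so c·(1 − m) = m·(rr + e) − 1.
Hence c = [m·(rr + e) − 1]/(1 − m) = [2.71 × (0.26 + 0) − 1] / (1 − 2.71) ≈ 0.172749.

17.27%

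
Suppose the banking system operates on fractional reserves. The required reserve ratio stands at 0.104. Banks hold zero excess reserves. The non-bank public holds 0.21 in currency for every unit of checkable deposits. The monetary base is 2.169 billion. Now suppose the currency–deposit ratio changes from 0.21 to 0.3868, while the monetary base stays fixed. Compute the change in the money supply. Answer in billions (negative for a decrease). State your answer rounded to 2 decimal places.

Initially m₁ = (1 + 0.21) / (0.104 + 0.21) ≈ 3.8535, so M₁ = 3.8535 × 2.169 ≈ 8.3582 billion.
After the change m₂ = (1 + 0.3868) / (0.104 + 0.3868) ≈ 2.8256, so M₂ = 2.8256 × 2.169 ≈ 6.1287 billion.
ΔM = M₂ − M₁ = 6.1287 − 8.3582 = -2.2295 billion.

-2.23 billion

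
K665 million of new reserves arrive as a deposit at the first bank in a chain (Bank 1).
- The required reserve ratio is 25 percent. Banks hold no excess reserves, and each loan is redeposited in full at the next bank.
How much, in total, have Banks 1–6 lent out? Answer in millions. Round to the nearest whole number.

Bank i lends (1 − rr)^i of the original deposit: Bank 1 lends 665·0.7500 = 498.7500, Bank 2 lends 665·0.7500² = 374.0625, and so on.
Summing a geometric series: total = 665·[0.7500·(1 − 0.7500^6) / (1 − 0.7500)] ≈ 1639.9329 million.

K1640 million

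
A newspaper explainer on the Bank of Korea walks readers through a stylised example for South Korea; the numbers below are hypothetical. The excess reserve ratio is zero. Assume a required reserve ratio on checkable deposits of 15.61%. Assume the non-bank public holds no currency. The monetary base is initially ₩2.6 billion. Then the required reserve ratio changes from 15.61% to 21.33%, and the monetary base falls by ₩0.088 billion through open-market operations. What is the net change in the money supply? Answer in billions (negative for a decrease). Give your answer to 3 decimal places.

-4.879 billion

Before: m₁ = 1 / (0.1561) ≈ 6.40615, MB₁ = 2.6, so M₁ = 6.40615 × 2.6 ≈ 16.656 billion.
After: m₂ = 1 / (0.2133) ≈ 4.68823, MB₂ = 2.6 − 0.088 = 2.512, so M₂ = 4.68823 × 2.512 ≈ 11.7768 billion.
ΔM = M₂ − M₁ = 11.7768 − 16.656 = -4.8792 billion.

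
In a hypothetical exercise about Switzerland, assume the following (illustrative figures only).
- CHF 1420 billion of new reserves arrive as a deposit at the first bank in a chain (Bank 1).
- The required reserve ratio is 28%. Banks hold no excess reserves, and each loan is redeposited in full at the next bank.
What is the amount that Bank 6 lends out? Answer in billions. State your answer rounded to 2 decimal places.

CHF 197.83 billion

Each bank lends a fraction (1 − rr) = 0.7200 of the deposit it receives, so Bank 6 receives 1420·0.7200^5 and lends 1420·0.7200^6 ≈ 197.8260 billion.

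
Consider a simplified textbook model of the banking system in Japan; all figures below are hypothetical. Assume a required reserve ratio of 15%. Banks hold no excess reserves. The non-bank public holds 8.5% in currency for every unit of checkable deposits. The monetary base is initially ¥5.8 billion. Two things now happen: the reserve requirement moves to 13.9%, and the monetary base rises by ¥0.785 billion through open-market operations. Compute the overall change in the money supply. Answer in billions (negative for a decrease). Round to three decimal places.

¥5.117 billion

Before: m₁ = (1 + 0.085) / (0.15 + 0.085) ≈ 4.61702, MB₁ = 5.8, so M₁ = 4.61702 × 5.8 ≈ 26.7787 billion.
After: m₂ = (1 + 0.085) / (0.139 + 0.085) = 4.84375, MB₂ = 5.8 + 0.785 = 6.585, so M₂ = 4.84375 × 6.585 ≈ 31.8961 billion.
ΔM = M₂ − M₁ = 31.8961 − 26.7787 = 5.1174 billion.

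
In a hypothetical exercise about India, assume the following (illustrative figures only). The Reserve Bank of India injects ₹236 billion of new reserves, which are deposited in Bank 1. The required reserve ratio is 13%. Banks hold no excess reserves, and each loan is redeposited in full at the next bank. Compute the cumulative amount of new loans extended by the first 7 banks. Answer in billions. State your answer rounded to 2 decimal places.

₹983.55 billion

Bank i lends (1 − rr)^i of the original deposit: Bank 1 lends 236·0.8700 = 205.3200, Bank 2 lends 236·0.8700² = 178.6284, and so on.
Summing a geometric series: total = 236·[0.8700·(1 − 0.8700^7) / (1 − 0.8700)] ≈ 983.5542 billion.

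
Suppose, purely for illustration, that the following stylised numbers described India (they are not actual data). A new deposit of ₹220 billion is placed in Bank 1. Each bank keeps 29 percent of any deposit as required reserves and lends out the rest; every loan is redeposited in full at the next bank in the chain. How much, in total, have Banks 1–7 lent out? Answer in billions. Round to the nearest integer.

₹490 billion

Bank i lends (1 − rr)^i of the original deposit: Bank 1 lends 220·0.7100 = 156.2000, Bank 2 lends 220·0.7100² = 110.9020, and so on.
Summing a geometric series: total = 220·[0.7100·(1 − 0.7100^7) / (1 − 0.7100)] ≈ 489.6325 billion.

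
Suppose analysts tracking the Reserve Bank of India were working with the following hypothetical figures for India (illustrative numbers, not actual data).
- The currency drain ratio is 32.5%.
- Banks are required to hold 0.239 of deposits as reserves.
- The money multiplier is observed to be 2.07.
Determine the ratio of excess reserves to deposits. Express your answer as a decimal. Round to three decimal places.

0.076

Using m = 2.07. Since m = (1 + c)/(c + rr + e), the denominator satisfies c + rr + e = (1 + c)/m = (1 + 0.325) / 2.07 ≈ 0.640097.
With c = 0.325 and rr = 0.239, the ratio of excess reserves to deposits is 0.640097 − 0.325 − 0.239 = 0.076097.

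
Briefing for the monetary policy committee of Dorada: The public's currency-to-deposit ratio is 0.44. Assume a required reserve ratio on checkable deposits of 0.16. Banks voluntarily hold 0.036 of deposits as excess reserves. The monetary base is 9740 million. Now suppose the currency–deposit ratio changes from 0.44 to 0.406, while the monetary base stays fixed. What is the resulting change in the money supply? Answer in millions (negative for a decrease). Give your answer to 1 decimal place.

Initially m₁ = (1 + 0.44) / (0.16 + 0.036 + 0.44) ≈ 2.264151, so M₁ = 2.264151 × 9740 ≈ 22052.8307 million.
After the change m₂ = (1 + 0.406) / (0.16 + 0.036 + 0.406) ≈ 2.335548, so M₂ = 2.335548 × 9740 ≈ 22748.2375 million.
ΔM = M₂ − M₁ = 22748.2375 − 22052.8307 = 695.4068 million.

695.4 million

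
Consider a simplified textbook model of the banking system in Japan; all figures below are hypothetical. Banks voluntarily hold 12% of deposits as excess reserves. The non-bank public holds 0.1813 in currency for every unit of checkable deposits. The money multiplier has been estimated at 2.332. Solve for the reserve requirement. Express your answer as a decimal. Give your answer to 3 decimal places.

Using m = 2.332. Since m = (1 + c)/(c + rr + e), the denominator satisfies c + rr + e = (1 + c)/m = (1 + 0.1813) / 2.332 ≈ 0.506561.
With c = 0.1813 and e = 0.12, the reserve requirement is 0.506561 − 0.1813 − 0.12 = 0.205261.

0.205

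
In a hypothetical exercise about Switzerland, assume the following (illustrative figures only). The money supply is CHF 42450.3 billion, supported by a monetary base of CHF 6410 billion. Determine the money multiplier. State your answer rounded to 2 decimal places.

6.62

The money multiplier is m = M / MB = 42450.3 / 6410 ≈ 6.62251.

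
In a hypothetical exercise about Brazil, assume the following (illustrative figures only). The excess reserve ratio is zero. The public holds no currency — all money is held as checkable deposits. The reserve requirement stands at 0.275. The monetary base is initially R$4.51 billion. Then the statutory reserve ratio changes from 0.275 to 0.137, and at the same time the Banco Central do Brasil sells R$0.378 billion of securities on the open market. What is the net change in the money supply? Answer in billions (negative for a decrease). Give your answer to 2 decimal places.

R$13.76 billion

Before: m₁ = 1 / (0.275) ≈ 3.6364, MB₁ = 4.51, so M₁ = 3.6364 × 4.51 ≈ 16.4002 billion.
After: m₂ = 1 / (0.137) ≈ 7.2993, MB₂ = 4.51 − 0.378 = 4.132, so M₂ = 7.2993 × 4.132 ≈ 30.1607 billion.
ΔM = M₂ − M₁ = 30.1607 − 16.4002 = 13.7605 billion.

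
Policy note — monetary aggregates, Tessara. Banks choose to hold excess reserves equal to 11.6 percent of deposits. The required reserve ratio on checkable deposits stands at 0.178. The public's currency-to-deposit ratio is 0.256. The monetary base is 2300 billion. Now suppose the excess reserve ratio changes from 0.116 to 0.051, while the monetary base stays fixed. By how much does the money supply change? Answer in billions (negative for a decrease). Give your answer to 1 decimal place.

Initially m₁ = (1 + 0.256) / (0.178 + 0.116 + 0.256) ≈ 2.283636, so M₁ = 2.283636 × 2300 = 5252.3628 billion.
After the change m₂ = (1 + 0.256) / (0.178 + 0.051 + 0.256) ≈ 2.589691, so M₂ = 2.589691 × 2300 = 5956.2893 billion.
ΔM = M₂ − M₁ = 5956.2893 − 5252.3628 = 703.9265 billion.

703.9 billion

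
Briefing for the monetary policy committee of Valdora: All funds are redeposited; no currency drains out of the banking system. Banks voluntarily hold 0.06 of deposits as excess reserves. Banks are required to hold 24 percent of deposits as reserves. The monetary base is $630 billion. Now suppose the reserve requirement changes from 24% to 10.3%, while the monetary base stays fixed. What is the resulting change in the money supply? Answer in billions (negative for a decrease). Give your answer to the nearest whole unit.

$1765 billion

Initially m₁ = 1 / (0.24 + 0.06) ≈ 3.3333, so M₁ = 3.3333 × 630 = 2099.979 billion.
After the change m₂ = 1 / (0.103 + 0.06) ≈ 6.1350, so M₂ = 6.1350 × 630 = 3865.05 billion.
ΔM = M₂ − M₁ = 3865.05 − 2099.979 = 1765.071 billion.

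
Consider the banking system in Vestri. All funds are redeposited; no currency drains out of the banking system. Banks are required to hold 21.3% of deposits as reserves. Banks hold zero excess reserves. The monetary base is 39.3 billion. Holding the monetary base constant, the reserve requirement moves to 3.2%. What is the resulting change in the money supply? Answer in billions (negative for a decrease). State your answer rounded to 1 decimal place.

Initially m₁ = 1 / (0.213) ≈ 4.6948, so M₁ = 4.6948 × 39.3 ≈ 184.5056 billion.
After the change m₂ = 1 / (0.032) = 31.25, so M₂ = 31.25 × 39.3 = 1228.125 billion.
ΔM = M₂ − M₁ = 1228.125 − 184.5056 = 1043.6194 billion.

1043.6 billion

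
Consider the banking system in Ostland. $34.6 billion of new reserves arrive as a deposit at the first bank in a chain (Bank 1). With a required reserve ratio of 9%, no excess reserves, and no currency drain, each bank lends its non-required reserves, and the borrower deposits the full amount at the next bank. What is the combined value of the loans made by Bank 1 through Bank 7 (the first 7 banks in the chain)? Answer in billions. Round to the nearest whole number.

Bank i lends (1 − rr)^i of the original deposit: Bank 1 lends 34.6·0.9100 = 31.4860, Bank 2 lends 34.6·0.9100² ≈ 28.6523, and so on.
Summing a geometric series: total = 34.6·[0.9100·(1 − 0.9100^7) / (1 − 0.9100)] ≈ 169.0585 billion.

$169 billion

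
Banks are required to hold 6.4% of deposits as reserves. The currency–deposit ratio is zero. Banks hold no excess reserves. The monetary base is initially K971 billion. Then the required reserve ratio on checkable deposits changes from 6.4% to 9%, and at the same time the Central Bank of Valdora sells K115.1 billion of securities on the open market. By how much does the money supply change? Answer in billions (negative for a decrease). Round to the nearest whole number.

Before: m₁ = 1 / (0.064) = 15.6250, MB₁ = 971, so M₁ = 15.6250 × 971 = 15171.875 billion.
After: m₂ = 1 / (0.09) ≈ 11.1111, MB₂ = 971 − 115.1 = 855.9, so M₂ = 11.1111 × 855.9 ≈ 9509.9905 billion.
ΔM = M₂ − M₁ = 9509.9905 − 15171.875 = -5661.8845 billion.

-5662 billion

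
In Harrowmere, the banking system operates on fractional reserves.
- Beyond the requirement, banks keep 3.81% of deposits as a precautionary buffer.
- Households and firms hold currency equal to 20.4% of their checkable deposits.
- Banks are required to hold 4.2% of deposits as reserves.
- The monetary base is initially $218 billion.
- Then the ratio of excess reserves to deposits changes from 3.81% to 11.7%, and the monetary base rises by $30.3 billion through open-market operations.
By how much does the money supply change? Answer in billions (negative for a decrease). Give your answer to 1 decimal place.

Before: m₁ = (1 + 0.204) / (0.042 + 0.0381 + 0.204) ≈ 4.23794, MB₁ = 218, so M₁ = 4.23794 × 218 ≈ 923.8709 billion.
After: m₂ = (1 + 0.204) / (0.042 + 0.117 + 0.204) ≈ 3.31680, MB₂ = 218 + 30.3 = 248.3, so M₂ = 3.31680 × 248.3 ≈ 823.5614 billion.
ΔM = M₂ − M₁ = 823.5614 − 923.8709 = -100.3095 billion.

-100.3 billion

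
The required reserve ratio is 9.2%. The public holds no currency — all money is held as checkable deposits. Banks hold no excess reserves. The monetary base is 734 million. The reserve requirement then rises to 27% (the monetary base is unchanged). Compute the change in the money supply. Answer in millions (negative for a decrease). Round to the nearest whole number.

-5260 million

Initially m₁ = 1 / (0.092) ≈ 10.8696, so M₁ = 10.8696 × 734 = 7978.2864 million.
After the change m₂ = 1 / (0.27) ≈ 3.7037, so M₂ = 3.7037 × 734 = 2718.5158 million.
ΔM = M₂ − M₁ = 2718.5158 − 7978.2864 = -5259.7706 million.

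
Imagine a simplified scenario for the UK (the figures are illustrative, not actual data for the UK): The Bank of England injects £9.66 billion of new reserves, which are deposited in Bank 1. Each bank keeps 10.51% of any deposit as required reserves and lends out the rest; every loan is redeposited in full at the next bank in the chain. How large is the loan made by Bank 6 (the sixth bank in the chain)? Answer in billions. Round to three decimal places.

Each bank lends a fraction (1 − rr) = 0.8949 of the deposit it receives, so Bank 6 receives 9.66·0.8949^5 and lends 9.66·0.8949^6 ≈ 4.9616 billion.

£4.962 billion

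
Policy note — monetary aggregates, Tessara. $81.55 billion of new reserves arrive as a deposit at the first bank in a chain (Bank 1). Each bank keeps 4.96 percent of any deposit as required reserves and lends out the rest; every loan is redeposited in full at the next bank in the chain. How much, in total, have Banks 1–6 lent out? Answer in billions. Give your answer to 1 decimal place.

$411.0 billion

Bank i lends (1 − rr)^i of the original deposit: Bank 1 lends 81.55·0.9504 ≈ 77.5051, Bank 2 lends 81.55·0.9504² ≈ 73.6609, and so on.
Summing a geometric series: total = 81.55·[0.9504·(1 − 0.9504^6) / (1 − 0.9504)] ≈ 411.0413 billion.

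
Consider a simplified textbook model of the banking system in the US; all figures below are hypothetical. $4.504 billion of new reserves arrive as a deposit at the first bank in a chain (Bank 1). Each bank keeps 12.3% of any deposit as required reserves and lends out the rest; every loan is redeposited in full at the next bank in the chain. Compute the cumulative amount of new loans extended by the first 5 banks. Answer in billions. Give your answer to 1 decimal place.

$15.5 billion

Bank i lends (1 − rr)^i of the original deposit: Bank 1 lends 4.504·0.8770 ≈ 3.9500, Bank 2 lends 4.504·0.8770² ≈ 3.4642, and so on.
Summing a geometric series: total = 4.504·[0.8770·(1 − 0.8770^5) / (1 − 0.8770)] ≈ 15.4533 billion.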